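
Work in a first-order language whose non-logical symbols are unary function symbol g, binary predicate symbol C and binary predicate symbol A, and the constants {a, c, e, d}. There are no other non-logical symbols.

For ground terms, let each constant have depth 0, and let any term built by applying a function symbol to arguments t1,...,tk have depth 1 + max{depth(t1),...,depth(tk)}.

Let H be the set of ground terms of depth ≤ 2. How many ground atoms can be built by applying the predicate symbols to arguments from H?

First count ground terms of depth ≤ 2.
If N_k denotes the number of depth-≤k ground terms, the 4 constants give N_0 = 4, and each function symbol of arity r contributes N_{k-1}^r new terms at level k: N_k = 4 + N_{k-1}.
N_0 = 4
N_1 = 4 + 4 = 8
N_2 = 4 + 8 = 12
Explicitly: a, c, e, d, g(a), g(c), g(e), g(d), g(g(a)), g(g(c)), g(g(e)), g(g(d)).
So |H| = 12.
Ground atoms are formed by filling each argument slot of a predicate with a term from H, so an r-ary predicate gives |H|^r atoms:
  C: 12^2 = 144;  A: 12^2 = 144
Total ground atoms: 144 + 144 = 288.

288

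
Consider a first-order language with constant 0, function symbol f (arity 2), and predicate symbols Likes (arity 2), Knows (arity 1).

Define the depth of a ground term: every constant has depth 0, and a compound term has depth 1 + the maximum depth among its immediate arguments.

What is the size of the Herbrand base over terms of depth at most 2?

First count ground terms of depth ≤ 2.
Let N_k = |{terms of depth ≤ k}|. Then N_0 = 1 and N_k = 1 + N_{k-1}^2 for k ≥ 1 (one summand per function symbol, arity giving the exponent).
N_0 = 1
N_1 = 1 + 1^2 = 2
N_2 = 1 + 2^2 = 5
Explicitly: 0, f(0, 0), f(0, f(0, 0)), f(f(0, 0), 0), f(f(0, 0), f(0, 0)).
So |H| = 5.
Each predicate of arity r yields |H|^r ground atoms (one per choice of an r-tuple from H):
  Likes: 5^2 = 25;  Knows: 5
Total ground atoms: 25 + 5 = 30.

30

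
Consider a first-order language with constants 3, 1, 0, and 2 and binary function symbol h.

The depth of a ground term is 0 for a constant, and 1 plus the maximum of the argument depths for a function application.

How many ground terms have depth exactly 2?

Write N_k for the number of ground terms of depth ≤ k. A term of depth ≤ k is either a constant or a function symbol applied to arguments of depth ≤ k−1, so N_k = 4 + N_{k-1}^2.
N_0 = 4
N_1 = 4 + 4^2 = 20
N_2 = 4 + 20^2 = 404
Terms of depth exactly 2: N_2 − N_1 = 404 − 20 = 384.

384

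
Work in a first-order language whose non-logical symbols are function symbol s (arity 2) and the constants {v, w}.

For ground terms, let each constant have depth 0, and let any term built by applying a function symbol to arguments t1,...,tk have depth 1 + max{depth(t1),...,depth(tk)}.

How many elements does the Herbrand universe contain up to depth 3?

1446

Let N_k count ground terms of depth at most k. Each non-constant term of depth ≤ k is some function symbol applied to depth-≤(k−1) arguments, giving N_k = 2 + N_{k-1}^2.
N_0 = 2
N_1 = 2 + 2^2 = 6
N_2 = 2 + 6^2 = 38
N_3 = 2 + 38^2 = 1446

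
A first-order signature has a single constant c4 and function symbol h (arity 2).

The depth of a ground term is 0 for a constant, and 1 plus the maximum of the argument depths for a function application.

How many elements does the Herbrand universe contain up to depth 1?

Let N_k count ground terms of depth at most k. Each non-constant term of depth ≤ k is some function symbol applied to depth-≤(k−1) arguments, giving N_k = 1 + N_{k-1}^2.
N_0 = 1
N_1 = 1 + 1^2 = 2
Explicitly: c4, h(c4, c4).

2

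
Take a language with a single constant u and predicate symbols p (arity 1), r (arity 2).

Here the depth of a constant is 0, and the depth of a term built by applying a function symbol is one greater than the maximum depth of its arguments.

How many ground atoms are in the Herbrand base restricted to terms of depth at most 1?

First count ground terms of depth ≤ 1.
With no function symbols every ground term is a constant, so there is exactly 1 ground term at every depth bound.
N_0 = 1
N_1 = 1
So |H| = 1.
Ground atoms are formed by filling each argument slot of a predicate with a term from H, so an r-ary predicate gives |H|^r atoms:
  p: 1;  r: 1^2 = 1
Total ground atoms: 1 + 1 = 2.

2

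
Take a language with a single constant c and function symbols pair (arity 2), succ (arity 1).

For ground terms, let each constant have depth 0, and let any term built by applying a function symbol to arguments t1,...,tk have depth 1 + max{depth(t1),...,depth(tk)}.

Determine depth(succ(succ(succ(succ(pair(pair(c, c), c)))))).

depth(pair(c, c)) = 1 + max(0, 0) = 1
depth(pair(pair(c, c), c)) = 1 + max(1, 0) = 2
depth(succ(pair(pair(c, c), c))) = 1 + depth(pair(pair(c, c), c)) = 1 + 2 = 3
depth(succ(succ(pair(pair(c, c), c)))) = 1 + depth(succ(pair(pair(c, c), c))) = 1 + 3 = 4
depth(succ(succ(succ(pair(pair(c, c), c))))) = 1 + depth(succ(succ(pair(pair(c, c), c)))) = 1 + 4 = 5
depth(succ(succ(succ(succ(pair(pair(c, c), c)))))) = 1 + depth(succ(succ(succ(pair(pair(c, c), c))))) = 1 + 5 = 6

6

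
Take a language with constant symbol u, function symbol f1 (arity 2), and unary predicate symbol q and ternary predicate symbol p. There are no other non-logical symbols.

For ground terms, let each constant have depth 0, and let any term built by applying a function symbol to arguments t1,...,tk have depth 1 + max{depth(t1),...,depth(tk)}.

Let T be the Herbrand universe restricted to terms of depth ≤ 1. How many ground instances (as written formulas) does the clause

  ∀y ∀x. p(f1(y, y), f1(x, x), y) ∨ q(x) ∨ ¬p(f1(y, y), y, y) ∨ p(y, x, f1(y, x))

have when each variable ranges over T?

4

Ground terms of depth ≤ 1:
  Count level by level. With function symbols f1/2, the terms of depth ≤ k are the 1 constant together with each function applied to depth-≤(k−1) tuples, so N_k = 1 + N_{k-1}^2.
  N_0 = 1
  N_1 = 1 + 1^2 = 2
So there are 2 ground terms available for substitution.
The clause has 2 distinct variables (y, x), each appearing in the body. In the free term algebra distinct substitutions yield syntactically distinct ground instances.
Number of ground instances = 2^2 = 4.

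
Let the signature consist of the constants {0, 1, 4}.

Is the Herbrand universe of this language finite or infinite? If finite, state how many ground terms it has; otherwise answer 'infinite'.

3

There are no function symbols, so every ground term is one of the 3 constants.
The Herbrand universe is {0, 1, 4}, which is finite with 3 elements.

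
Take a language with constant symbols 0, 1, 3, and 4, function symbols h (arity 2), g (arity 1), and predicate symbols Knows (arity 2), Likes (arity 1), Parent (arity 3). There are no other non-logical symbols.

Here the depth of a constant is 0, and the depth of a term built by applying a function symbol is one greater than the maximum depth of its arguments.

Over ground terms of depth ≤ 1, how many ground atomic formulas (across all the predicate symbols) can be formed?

First count ground terms of depth ≤ 1.
If N_k denotes the number of depth-≤k ground terms, the 4 constants give N_0 = 4, and each function symbol of arity r contributes N_{k-1}^r new terms at level k: N_k = 4 + N_{k-1}^2 + N_{k-1}.
N_0 = 4
N_1 = 4 + 4^2 + 4 = 24
So |H| = 24.
Each predicate of arity r yields |H|^r ground atoms (one per choice of an r-tuple from H):
  Knows: 24^2 = 576;  Likes: 24;  Parent: 24^3 = 13824
Total ground atoms: 576 + 24 + 13824 = 14424.

14424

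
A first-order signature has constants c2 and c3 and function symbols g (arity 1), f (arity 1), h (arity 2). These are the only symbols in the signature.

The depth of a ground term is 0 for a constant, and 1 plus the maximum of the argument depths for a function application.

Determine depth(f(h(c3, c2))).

depth(h(c3, c2)) = 1 + max(0, 0) = 1
depth(f(h(c3, c2))) = 1 + depth(h(c3, c2)) = 1 + 1 = 2

2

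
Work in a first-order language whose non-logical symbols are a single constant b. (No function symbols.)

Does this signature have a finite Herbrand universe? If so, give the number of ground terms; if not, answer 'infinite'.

There are no function symbols, so the only ground term is the single constant.
The Herbrand universe is {b}, finite with 1 element.

1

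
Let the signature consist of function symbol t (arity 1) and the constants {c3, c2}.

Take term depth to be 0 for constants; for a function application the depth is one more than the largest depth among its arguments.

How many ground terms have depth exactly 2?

If N_k denotes the number of depth-≤k ground terms, the 2 constants give N_0 = 2, and each function symbol of arity r contributes N_{k-1}^r new terms at level k: N_k = 2 + N_{k-1}.
N_0 = 2
N_1 = 2 + 2 = 4
N_2 = 2 + 4 = 6
Terms of depth exactly 2: N_2 − N_1 = 6 − 4 = 2.

2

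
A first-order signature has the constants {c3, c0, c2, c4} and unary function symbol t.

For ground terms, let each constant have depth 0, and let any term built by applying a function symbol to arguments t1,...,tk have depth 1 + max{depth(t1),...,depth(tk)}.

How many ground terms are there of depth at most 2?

12

Let N_k count ground terms of depth at most k. Each non-constant term of depth ≤ k is some function symbol applied to depth-≤(k−1) arguments, giving N_k = 4 + N_{k-1}.
N_0 = 4
N_1 = 4 + 4 = 8
N_2 = 4 + 8 = 12
Explicitly: c3, c0, c2, c4, t(c3), t(c0), t(c2), t(c4), t(t(c3)), t(t(c0)), t(t(c2)), t(t(c4)).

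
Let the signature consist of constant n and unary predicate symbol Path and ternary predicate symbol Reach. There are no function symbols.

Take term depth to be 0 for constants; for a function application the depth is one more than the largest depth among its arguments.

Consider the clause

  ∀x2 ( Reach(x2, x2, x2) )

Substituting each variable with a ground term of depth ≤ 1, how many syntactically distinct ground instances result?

Ground terms of depth ≤ 1:
  With no function symbols every ground term is a constant, so there is exactly 1 ground term at every depth bound.
  N_0 = 1
  N_1 = 1
  Explicitly: n.
So there is exactly 1 ground term available for substitution.
The clause has 1 distinct variable (x2), which appears in the body. In the free term algebra distinct substitutions yield syntactically distinct ground instances.
Number of ground instances = 1.

1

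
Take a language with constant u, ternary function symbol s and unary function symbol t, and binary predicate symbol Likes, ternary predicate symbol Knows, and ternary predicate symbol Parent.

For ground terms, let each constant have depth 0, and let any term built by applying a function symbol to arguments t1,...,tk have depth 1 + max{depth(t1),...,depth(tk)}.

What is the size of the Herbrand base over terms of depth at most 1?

First count ground terms of depth ≤ 1.
Count level by level. With function symbols s/3, t/1, the terms of depth ≤ k are the 1 constant together with each function applied to depth-≤(k−1) tuples, so N_k = 1 + N_{k-1}^3 + N_{k-1}.
N_0 = 1
N_1 = 1 + 1^3 + 1 = 3
Explicitly: u, s(u, u, u), t(u).
So |H| = 3.
Ground atoms are formed by filling each argument slot of a predicate with a term from H, so an r-ary predicate gives |H|^r atoms:
  Likes: 3^2 = 9;  Knows: 3^3 = 27;  Parent: 3^3 = 27
Total ground atoms: 9 + 27 + 27 = 63.

63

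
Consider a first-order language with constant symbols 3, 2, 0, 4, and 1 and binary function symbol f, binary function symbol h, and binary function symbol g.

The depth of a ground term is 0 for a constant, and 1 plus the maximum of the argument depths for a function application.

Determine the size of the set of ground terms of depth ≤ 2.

19205

Let N_k count ground terms of depth at most k. Each non-constant term of depth ≤ k is some function symbol applied to depth-≤(k−1) arguments, giving N_k = 5 + N_{k-1}^2 + N_{k-1}^2 + N_{k-1}^2.
N_0 = 5
N_1 = 5 + 5^2 + 5^2 + 5^2 = 80
N_2 = 5 + 80^2 + 80^2 + 80^2 = 19205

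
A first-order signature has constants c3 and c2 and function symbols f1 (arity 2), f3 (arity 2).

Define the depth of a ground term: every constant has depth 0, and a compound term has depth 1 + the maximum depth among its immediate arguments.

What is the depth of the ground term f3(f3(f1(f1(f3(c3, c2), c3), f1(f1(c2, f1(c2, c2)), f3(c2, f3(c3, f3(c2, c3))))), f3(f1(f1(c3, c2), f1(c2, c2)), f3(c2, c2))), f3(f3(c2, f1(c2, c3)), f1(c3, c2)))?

7

depth(f3(c3, c2)) = 1 + max(0, 0) = 1
depth(f1(f3(c3, c2), c3)) = 1 + max(1, 0) = 2
depth(f1(c2, c2)) = 1 + max(0, 0) = 1
depth(f1(c2, f1(c2, c2))) = 1 + max(0, 1) = 2
depth(f3(c2, c3)) = 1 + max(0, 0) = 1
depth(f3(c3, f3(c2, c3))) = 1 + max(0, 1) = 2
depth(f3(c2, f3(c3, f3(c2, c3)))) = 1 + max(0, 2) = 3
depth(f1(f1(c2, f1(c2, c2)), f3(c2, f3(c3, f3(c2, c3))))) = 1 + max(2, 3) = 4
depth(f1(f1(f3(c3, c2), c3), f1(f1(c2, f1(c2, c2)), f3(c2, f3(c3, f3(c2, c3)))))) = 1 + max(2, 4) = 5
depth(f1(c3, c2)) = 1 + max(0, 0) = 1
depth(f1(f1(c3, c2), f1(c2, c2))) = 1 + max(1, 1) = 2
depth(f3(c2, c2)) = 1 + max(0, 0) = 1
depth(f3(f1(f1(c3, c2), f1(c2, c2)), f3(c2, c2))) = 1 + max(2, 1) = 3
depth(f3(f1(f1(f3(c3, c2), c3), f1(f1(c2, f1(c2, c2)), f3(c2, f3(c3, f3(c2, c3))))), f3(f1(f1(c3, c2), f1(c2, c2)), f3(c2, c2)))) = 1 + max(5, 3) = 6
depth(f1(c2, c3)) = 1 + max(0, 0) = 1
depth(f3(c2, f1(c2, c3))) = 1 + max(0, 1) = 2
depth(f3(f3(c2, f1(c2, c3)), f1(c3, c2))) = 1 + max(2, 1) = 3
depth(f3(f3(f1(f1(f3(c3, c2), c3), f1(f1(c2, f1(c2, c2)), f3(c2, f3(c3, f3(c2, c3))))), f3(f1(f1(c3, c2), f1(c2, c2)), f3(c2, c2))), f3(f3(c2, f1(c2, c3)), f1(c3, c2)))) = 1 + max(6, 3) = 7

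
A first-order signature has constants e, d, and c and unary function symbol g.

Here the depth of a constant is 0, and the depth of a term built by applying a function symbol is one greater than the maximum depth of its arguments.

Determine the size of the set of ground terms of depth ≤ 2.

Count level by level. With function symbols g/1, the terms of depth ≤ k are the 3 constants together with each function applied to depth-≤(k−1) tuples, so N_k = 3 + N_{k-1}.
N_0 = 3
N_1 = 3 + 3 = 6
N_2 = 3 + 6 = 9
Explicitly: e, d, c, g(e), g(d), g(c), g(g(e)), g(g(d)), g(g(c)).

9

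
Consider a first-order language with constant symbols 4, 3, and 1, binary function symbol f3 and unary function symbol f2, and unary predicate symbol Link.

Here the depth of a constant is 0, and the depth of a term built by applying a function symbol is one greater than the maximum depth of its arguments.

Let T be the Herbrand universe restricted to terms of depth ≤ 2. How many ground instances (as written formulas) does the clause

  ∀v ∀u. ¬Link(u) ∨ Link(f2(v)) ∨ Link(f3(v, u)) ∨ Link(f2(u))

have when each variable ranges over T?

59049

Ground terms of depth ≤ 2:
  Let N_k count ground terms of depth at most k. Each non-constant term of depth ≤ k is some function symbol applied to depth-≤(k−1) arguments, giving N_k = 3 + N_{k-1}^2 + N_{k-1}.
  N_0 = 3
  N_1 = 3 + 3^2 + 3 = 15
  N_2 = 3 + 15^2 + 15 = 243
So there are 243 ground terms available for substitution.
The body mentions every one of the 2 quantified variables; since ground terms form a free algebra, no two substitutions collapse to the same formula.
Number of ground instances = 243^2 = 59049.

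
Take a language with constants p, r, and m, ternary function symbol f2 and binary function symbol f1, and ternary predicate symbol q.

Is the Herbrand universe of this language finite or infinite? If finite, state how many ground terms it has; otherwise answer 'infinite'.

The signature has at least one function symbol (f2, arity 3) and at least one constant (p).
Iterating f2 gives infinitely many distinct ground terms: p, f2(p, p, p), f2(f2(p, p, p), f2(p, p, p), f2(p, p, p)), ...
So the Herbrand universe is infinite.

infinite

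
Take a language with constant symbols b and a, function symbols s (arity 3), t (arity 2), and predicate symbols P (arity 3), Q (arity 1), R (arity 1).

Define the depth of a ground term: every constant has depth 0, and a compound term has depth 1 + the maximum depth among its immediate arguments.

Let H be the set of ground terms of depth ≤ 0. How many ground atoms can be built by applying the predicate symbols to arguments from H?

First count ground terms of depth ≤ 0.
Count level by level. With function symbols s/3, t/2, the terms of depth ≤ k are the 2 constants together with each function applied to depth-≤(k−1) tuples, so N_k = 2 + N_{k-1}^3 + N_{k-1}^2.
N_0 = 2
So |H| = 2.
For each predicate symbol, the number of ground atoms is |H| raised to its arity; summing:
  P: 2^3 = 8;  Q: 2;  R: 2
Total ground atoms: 8 + 2 + 2 = 12.

12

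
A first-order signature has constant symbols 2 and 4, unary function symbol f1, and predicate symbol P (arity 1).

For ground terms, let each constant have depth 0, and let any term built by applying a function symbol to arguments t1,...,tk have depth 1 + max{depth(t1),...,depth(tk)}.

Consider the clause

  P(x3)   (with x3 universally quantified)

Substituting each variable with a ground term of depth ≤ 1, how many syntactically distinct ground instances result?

Ground terms of depth ≤ 1:
  Write N_k for the number of ground terms of depth ≤ k. A term of depth ≤ k is either a constant or a function symbol applied to arguments of depth ≤ k−1, so N_k = 2 + N_{k-1}.
  N_0 = 2
  N_1 = 2 + 2 = 4
  Explicitly: 2, 4, f1(2), f1(4).
So there are 4 ground terms available for substitution.
The clause has 1 distinct variable (x3), which appears in the body. In the free term algebra distinct substitutions yield syntactically distinct ground instances.
Number of ground instances = 4.

4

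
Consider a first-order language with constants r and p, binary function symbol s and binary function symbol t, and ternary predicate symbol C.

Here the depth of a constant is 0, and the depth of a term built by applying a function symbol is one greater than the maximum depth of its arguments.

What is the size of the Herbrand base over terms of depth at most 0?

First count ground terms of depth ≤ 0.
Write N_k for the number of ground terms of depth ≤ k. A term of depth ≤ k is either a constant or a function symbol applied to arguments of depth ≤ k−1, so N_k = 2 + N_{k-1}^2 + N_{k-1}^2.
N_0 = 2
So |H| = 2.
Ground atoms are formed by filling each argument slot of a predicate with a term from H, so an r-ary predicate gives |H|^r atoms:
  C: 2^3 = 8
Total ground atoms: 8.

8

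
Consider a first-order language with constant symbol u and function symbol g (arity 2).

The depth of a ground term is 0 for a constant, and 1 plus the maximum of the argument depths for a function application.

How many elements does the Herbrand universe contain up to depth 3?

26

Count level by level. With function symbols g/2, the terms of depth ≤ k are the 1 constant together with each function applied to depth-≤(k−1) tuples, so N_k = 1 + N_{k-1}^2.
N_0 = 1
N_1 = 1 + 1^2 = 2
N_2 = 1 + 2^2 = 5
N_3 = 1 + 5^2 = 26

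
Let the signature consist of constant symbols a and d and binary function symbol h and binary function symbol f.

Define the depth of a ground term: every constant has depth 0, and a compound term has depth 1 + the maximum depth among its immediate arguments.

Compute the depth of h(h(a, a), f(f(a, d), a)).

3

depth(h(a, a)) = 1 + max(0, 0) = 1
depth(f(a, d)) = 1 + max(0, 0) = 1
depth(f(f(a, d), a)) = 1 + max(1, 0) = 2
depth(h(h(a, a), f(f(a, d), a))) = 1 + max(1, 2) = 3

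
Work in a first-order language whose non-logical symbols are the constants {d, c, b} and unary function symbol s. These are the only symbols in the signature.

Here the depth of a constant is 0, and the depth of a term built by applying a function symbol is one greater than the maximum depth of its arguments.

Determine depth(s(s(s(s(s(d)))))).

depth(s(d)) = 1 + depth(d) = 1 + 0 = 1
depth(s(s(d))) = 1 + depth(s(d)) = 1 + 1 = 2
depth(s(s(s(d)))) = 1 + depth(s(s(d))) = 1 + 2 = 3
depth(s(s(s(s(d))))) = 1 + depth(s(s(s(d)))) = 1 + 3 = 4
depth(s(s(s(s(s(d)))))) = 1 + depth(s(s(s(s(d))))) = 1 + 4 = 5

5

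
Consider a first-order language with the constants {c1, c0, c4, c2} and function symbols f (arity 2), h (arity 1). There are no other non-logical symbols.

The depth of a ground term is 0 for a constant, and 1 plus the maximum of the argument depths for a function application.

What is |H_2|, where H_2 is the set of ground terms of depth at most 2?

604

Write N_k for the number of ground terms of depth ≤ k. A term of depth ≤ k is either a constant or a function symbol applied to arguments of depth ≤ k−1, so N_k = 4 + N_{k-1}^2 + N_{k-1}.
N_0 = 4
N_1 = 4 + 4^2 + 4 = 24
N_2 = 4 + 24^2 + 24 = 604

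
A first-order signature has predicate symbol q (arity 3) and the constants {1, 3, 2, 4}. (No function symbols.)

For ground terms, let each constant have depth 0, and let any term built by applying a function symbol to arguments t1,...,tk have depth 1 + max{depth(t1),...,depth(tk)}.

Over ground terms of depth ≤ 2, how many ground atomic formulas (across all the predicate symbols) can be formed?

64

First count ground terms of depth ≤ 2.
With no function symbols every ground term is a constant, so there are exactly 4 ground terms at every depth bound.
N_0 = 4
N_1 = 4
N_2 = 4
So |H| = 4.
For each predicate symbol, the number of ground atoms is |H| raised to its arity; summing:
  q: 4^3 = 64
Total ground atoms: 64.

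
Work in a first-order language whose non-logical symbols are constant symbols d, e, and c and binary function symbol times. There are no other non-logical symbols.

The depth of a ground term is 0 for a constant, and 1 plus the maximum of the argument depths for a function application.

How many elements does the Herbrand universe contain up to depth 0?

3

Let N_k = |{terms of depth ≤ k}|. Then N_0 = 3 and N_k = 3 + N_{k-1}^2 for k ≥ 1 (one summand per function symbol, arity giving the exponent).
N_0 = 3
Explicitly: d, e, c.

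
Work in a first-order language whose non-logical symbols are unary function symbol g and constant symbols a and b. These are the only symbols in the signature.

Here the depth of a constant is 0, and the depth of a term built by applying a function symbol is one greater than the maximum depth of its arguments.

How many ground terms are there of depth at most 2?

6

Let N_k = |{terms of depth ≤ k}|. Then N_0 = 2 and N_k = 2 + N_{k-1} for k ≥ 1 (one summand per function symbol, arity giving the exponent).
N_0 = 2
N_1 = 2 + 2 = 4
N_2 = 2 + 4 = 6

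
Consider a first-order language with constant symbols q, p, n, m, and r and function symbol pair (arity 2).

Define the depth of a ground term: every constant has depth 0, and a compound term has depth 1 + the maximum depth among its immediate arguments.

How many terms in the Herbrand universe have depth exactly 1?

25

Write N_k for the number of ground terms of depth ≤ k. A term of depth ≤ k is either a constant or a function symbol applied to arguments of depth ≤ k−1, so N_k = 5 + N_{k-1}^2.
N_0 = 5
N_1 = 5 + 5^2 = 30
Terms of depth exactly 1: N_1 − N_0 = 30 − 5 = 25.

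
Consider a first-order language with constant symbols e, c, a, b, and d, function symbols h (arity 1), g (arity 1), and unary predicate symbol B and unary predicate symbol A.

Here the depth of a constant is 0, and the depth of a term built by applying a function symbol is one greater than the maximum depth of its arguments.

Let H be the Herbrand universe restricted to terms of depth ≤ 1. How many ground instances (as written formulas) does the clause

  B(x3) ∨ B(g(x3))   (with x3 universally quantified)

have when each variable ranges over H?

15

Ground terms of depth ≤ 1:
  Write N_k for the number of ground terms of depth ≤ k. A term of depth ≤ k is either a constant or a function symbol applied to arguments of depth ≤ k−1, so N_k = 5 + N_{k-1} + N_{k-1}.
  N_0 = 5
  N_1 = 5 + 5 + 5 = 15
So there are 15 ground terms available for substitution.
The variable x3 ranges independently over the available ground terms, and distinct assignments produce distinct instances.
Number of ground instances = 15.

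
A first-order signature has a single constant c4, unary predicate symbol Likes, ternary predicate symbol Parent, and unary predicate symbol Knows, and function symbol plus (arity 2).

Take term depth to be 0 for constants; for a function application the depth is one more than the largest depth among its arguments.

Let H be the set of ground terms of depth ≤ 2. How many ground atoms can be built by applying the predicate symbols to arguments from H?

135

First count ground terms of depth ≤ 2.
Write N_k for the number of ground terms of depth ≤ k. A term of depth ≤ k is either a constant or a function symbol applied to arguments of depth ≤ k−1, so N_k = 1 + N_{k-1}^2.
N_0 = 1
N_1 = 1 + 1^2 = 2
N_2 = 1 + 2^2 = 5
Explicitly: c4, plus(c4, c4), plus(c4, plus(c4, c4)), plus(plus(c4, c4), c4), plus(plus(c4, c4), plus(c4, c4)).
So |H| = 5.
Each predicate of arity r yields |H|^r ground atoms (one per choice of an r-tuple from H):
  Likes: 5;  Parent: 5^3 = 125;  Knows: 5
Total ground atoms: 5 + 125 + 5 = 135.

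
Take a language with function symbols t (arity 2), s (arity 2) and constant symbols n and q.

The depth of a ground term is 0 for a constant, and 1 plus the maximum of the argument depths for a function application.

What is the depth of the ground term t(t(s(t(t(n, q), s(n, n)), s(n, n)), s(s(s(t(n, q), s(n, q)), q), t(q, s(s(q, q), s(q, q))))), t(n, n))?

depth(t(n, q)) = 1 + max(0, 0) = 1
depth(s(n, n)) = 1 + max(0, 0) = 1
depth(t(t(n, q), s(n, n))) = 1 + max(1, 1) = 2
depth(s(t(t(n, q), s(n, n)), s(n, n))) = 1 + max(2, 1) = 3
depth(s(n, q)) = 1 + max(0, 0) = 1
depth(s(t(n, q), s(n, q))) = 1 + max(1, 1) = 2
depth(s(s(t(n, q), s(n, q)), q)) = 1 + max(2, 0) = 3
depth(s(q, q)) = 1 + max(0, 0) = 1
depth(s(s(q, q), s(q, q))) = 1 + max(1, 1) = 2
depth(t(q, s(s(q, q), s(q, q)))) = 1 + max(0, 2) = 3
depth(s(s(s(t(n, q), s(n, q)), q), t(q, s(s(q, q), s(q, q))))) = 1 + max(3, 3) = 4
depth(t(s(t(t(n, q), s(n, n)), s(n, n)), s(s(s(t(n, q), s(n, q)), q), t(q, s(s(q, q), s(q, q)))))) = 1 + max(3, 4) = 5
depth(t(n, n)) = 1 + max(0, 0) = 1
depth(t(t(s(t(t(n, q), s(n, n)), s(n, n)), s(s(s(t(n, q), s(n, q)), q), t(q, s(s(q, q), s(q, q))))), t(n, n))) = 1 + max(5, 1) = 6

6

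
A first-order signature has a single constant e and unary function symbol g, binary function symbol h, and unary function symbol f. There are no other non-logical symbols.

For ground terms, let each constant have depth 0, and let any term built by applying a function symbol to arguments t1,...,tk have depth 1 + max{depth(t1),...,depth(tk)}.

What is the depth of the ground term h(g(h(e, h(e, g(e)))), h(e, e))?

depth(g(e)) = 1 + depth(e) = 1 + 0 = 1
depth(h(e, g(e))) = 1 + max(0, 1) = 2
depth(h(e, h(e, g(e)))) = 1 + max(0, 2) = 3
depth(g(h(e, h(e, g(e))))) = 1 + depth(h(e, h(e, g(e)))) = 1 + 3 = 4
depth(h(e, e)) = 1 + max(0, 0) = 1
depth(h(g(h(e, h(e, g(e)))), h(e, e))) = 1 + max(4, 1) = 5

5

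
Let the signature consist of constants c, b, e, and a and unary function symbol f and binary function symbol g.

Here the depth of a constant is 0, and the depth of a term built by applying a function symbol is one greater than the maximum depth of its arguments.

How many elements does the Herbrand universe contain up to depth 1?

24

Let N_k count ground terms of depth at most k. Each non-constant term of depth ≤ k is some function symbol applied to depth-≤(k−1) arguments, giving N_k = 4 + N_{k-1} + N_{k-1}^2.
N_0 = 4
N_1 = 4 + 4 + 4^2 = 24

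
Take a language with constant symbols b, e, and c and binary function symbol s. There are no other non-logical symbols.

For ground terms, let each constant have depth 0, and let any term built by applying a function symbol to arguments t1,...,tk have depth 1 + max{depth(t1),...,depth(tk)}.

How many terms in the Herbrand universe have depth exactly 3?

21465

If N_k denotes the number of depth-≤k ground terms, the 3 constants give N_0 = 3, and each function symbol of arity r contributes N_{k-1}^r new terms at level k: N_k = 3 + N_{k-1}^2.
N_0 = 3
N_1 = 3 + 3^2 = 12
N_2 = 3 + 12^2 = 147
N_3 = 3 + 147^2 = 21612
Terms of depth exactly 3: N_3 − N_2 = 21612 − 147 = 21465.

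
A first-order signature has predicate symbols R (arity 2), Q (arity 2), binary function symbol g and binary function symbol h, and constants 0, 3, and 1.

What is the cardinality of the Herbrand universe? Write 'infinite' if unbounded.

The signature has at least one function symbol (g, arity 2) and at least one constant (0).
Iterating g gives infinitely many distinct ground terms: 0, g(0, 0), g(g(0, 0), g(0, 0)), ...
So the Herbrand universe is infinite.

infinite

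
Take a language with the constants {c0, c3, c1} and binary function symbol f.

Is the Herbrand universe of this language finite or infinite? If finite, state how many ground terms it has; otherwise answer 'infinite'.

The signature has at least one function symbol (f, arity 2) and at least one constant (c0).
Iterating f gives infinitely many distinct ground terms: c0, f(c0, c0), f(f(c0, c0), f(c0, c0)), ...
So the Herbrand universe is infinite.

infinite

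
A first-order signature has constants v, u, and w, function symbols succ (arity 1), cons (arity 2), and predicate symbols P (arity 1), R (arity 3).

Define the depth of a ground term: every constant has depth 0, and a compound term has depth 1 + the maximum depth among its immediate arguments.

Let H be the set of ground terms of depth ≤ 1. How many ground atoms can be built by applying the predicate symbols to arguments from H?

3390

First count ground terms of depth ≤ 1.
Count level by level. With function symbols succ/1, cons/2, the terms of depth ≤ k are the 3 constants together with each function applied to depth-≤(k−1) tuples, so N_k = 3 + N_{k-1} + N_{k-1}^2.
N_0 = 3
N_1 = 3 + 3 + 3^2 = 15
So |H| = 15.
A ground atom is a predicate applied to a tuple of terms from H, so the count is the sum over predicates of |H|^arity:
  P: 15;  R: 15^3 = 3375
Total ground atoms: 15 + 3375 = 3390.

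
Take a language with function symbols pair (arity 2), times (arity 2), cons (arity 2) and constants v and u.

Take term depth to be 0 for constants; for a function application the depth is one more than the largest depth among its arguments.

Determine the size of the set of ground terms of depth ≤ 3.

Write N_k for the number of ground terms of depth ≤ k. A term of depth ≤ k is either a constant or a function symbol applied to arguments of depth ≤ k−1, so N_k = 2 + N_{k-1}^2 + N_{k-1}^2 + N_{k-1}^2.
N_0 = 2
N_1 = 2 + 2^2 + 2^2 + 2^2 = 14
N_2 = 2 + 14^2 + 14^2 + 14^2 = 590
N_3 = 2 + 590^2 + 590^2 + 590^2 = 1044302

1044302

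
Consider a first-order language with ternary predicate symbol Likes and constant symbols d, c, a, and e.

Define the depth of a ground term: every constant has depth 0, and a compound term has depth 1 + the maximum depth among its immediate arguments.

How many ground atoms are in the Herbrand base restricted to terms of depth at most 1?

First count ground terms of depth ≤ 1.
With no function symbols every ground term is a constant, so there are exactly 4 ground terms at every depth bound.
N_0 = 4
N_1 = 4
Explicitly: d, c, a, e.
So |H| = 4.
For each predicate symbol, the number of ground atoms is |H| raised to its arity; summing:
  Likes: 4^3 = 64
Total ground atoms: 64.

64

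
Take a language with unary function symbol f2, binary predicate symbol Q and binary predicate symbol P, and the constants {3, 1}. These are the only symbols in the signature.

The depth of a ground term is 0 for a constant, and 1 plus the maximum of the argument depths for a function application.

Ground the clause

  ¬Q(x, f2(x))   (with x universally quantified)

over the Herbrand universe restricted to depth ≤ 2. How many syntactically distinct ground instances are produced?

6

Ground terms of depth ≤ 2:
  Let N_k count ground terms of depth at most k. Each non-constant term of depth ≤ k is some function symbol applied to depth-≤(k−1) arguments, giving N_k = 2 + N_{k-1}.
  N_0 = 2
  N_1 = 2 + 2 = 4
  N_2 = 2 + 4 = 6
  Explicitly: 3, 1, f2(3), f2(1), f2(f2(3)), f2(f2(1)).
So there are 6 ground terms available for substitution.
The clause has 1 distinct variable (x), which appears in the body. In the free term algebra distinct substitutions yield syntactically distinct ground instances.
Number of ground instances = 6.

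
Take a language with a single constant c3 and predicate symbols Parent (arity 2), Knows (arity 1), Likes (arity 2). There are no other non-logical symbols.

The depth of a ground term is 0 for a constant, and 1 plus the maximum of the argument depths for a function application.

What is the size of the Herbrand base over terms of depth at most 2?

3

First count ground terms of depth ≤ 2.
With no function symbols every ground term is a constant, so there is exactly 1 ground term at every depth bound.
N_0 = 1
N_1 = 1
N_2 = 1
Explicitly: c3.
So |H| = 1.
For each predicate symbol, the number of ground atoms is |H| raised to its arity; summing:
  Parent: 1^2 = 1;  Knows: 1;  Likes: 1^2 = 1
Total ground atoms: 1 + 1 + 1 = 3.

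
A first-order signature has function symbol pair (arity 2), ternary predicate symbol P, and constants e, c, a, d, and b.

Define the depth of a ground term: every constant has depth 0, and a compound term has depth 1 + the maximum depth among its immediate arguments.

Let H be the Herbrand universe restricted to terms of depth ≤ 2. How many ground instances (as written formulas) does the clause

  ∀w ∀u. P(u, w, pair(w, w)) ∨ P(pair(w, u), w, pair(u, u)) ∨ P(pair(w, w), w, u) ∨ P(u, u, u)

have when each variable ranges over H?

819025

Ground terms of depth ≤ 2:
  If N_k denotes the number of depth-≤k ground terms, the 5 constants give N_0 = 5, and each function symbol of arity r contributes N_{k-1}^r new terms at level k: N_k = 5 + N_{k-1}^2.
  N_0 = 5
  N_1 = 5 + 5^2 = 30
  N_2 = 5 + 30^2 = 905
So there are 905 ground terms available for substitution.
The body mentions every one of the 2 quantified variables; since ground terms form a free algebra, no two substitutions collapse to the same formula.
Number of ground instances = 905^2 = 819025.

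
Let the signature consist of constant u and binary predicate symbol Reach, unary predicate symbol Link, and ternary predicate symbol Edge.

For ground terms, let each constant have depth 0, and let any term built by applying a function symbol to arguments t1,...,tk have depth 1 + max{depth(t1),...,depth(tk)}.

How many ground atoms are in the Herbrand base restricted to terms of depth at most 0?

First count ground terms of depth ≤ 0.
With no function symbols every ground term is a constant, so there is exactly 1 ground term at every depth bound.
N_0 = 1
Explicitly: u.
So |H| = 1.
Each predicate of arity r yields |H|^r ground atoms (one per choice of an r-tuple from H):
  Reach: 1^2 = 1;  Link: 1;  Edge: 1^3 = 1
Total ground atoms: 1 + 1 + 1 = 3.

3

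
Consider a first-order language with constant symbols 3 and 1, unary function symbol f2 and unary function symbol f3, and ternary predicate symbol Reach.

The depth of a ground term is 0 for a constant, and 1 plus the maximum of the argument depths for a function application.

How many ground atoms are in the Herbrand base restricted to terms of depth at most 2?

First count ground terms of depth ≤ 2.
Let N_k count ground terms of depth at most k. Each non-constant term of depth ≤ k is some function symbol applied to depth-≤(k−1) arguments, giving N_k = 2 + N_{k-1} + N_{k-1}.
N_0 = 2
N_1 = 2 + 2 + 2 = 6
N_2 = 2 + 6 + 6 = 14
So |H| = 14.
A ground atom is a predicate applied to a tuple of terms from H, so the count is the sum over predicates of |H|^arity:
  Reach: 14^3 = 2744
Total ground atoms: 2744.

2744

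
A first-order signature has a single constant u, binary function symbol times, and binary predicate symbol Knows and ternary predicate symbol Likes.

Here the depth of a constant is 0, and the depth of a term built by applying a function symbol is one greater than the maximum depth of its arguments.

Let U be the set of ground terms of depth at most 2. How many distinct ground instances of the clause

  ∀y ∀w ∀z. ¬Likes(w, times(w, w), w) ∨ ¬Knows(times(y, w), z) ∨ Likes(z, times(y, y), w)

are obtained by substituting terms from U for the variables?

125

Ground terms of depth ≤ 2:
  Write N_k for the number of ground terms of depth ≤ k. A term of depth ≤ k is either a constant or a function symbol applied to arguments of depth ≤ k−1, so N_k = 1 + N_{k-1}^2.
  N_0 = 1
  N_1 = 1 + 1^2 = 2
  N_2 = 1 + 2^2 = 5
So there are 5 ground terms available for substitution.
The clause has 3 distinct variables (y, w, z), each appearing in the body. In the free term algebra distinct substitutions yield syntactically distinct ground instances.
Number of ground instances = 5^3 = 125.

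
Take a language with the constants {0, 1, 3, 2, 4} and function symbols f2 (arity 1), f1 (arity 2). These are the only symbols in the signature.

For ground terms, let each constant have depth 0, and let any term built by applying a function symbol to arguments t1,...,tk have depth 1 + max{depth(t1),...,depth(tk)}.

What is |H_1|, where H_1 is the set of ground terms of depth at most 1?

35

Let N_k count ground terms of depth at most k. Each non-constant term of depth ≤ k is some function symbol applied to depth-≤(k−1) arguments, giving N_k = 5 + N_{k-1} + N_{k-1}^2.
N_0 = 5
N_1 = 5 + 5 + 5^2 = 35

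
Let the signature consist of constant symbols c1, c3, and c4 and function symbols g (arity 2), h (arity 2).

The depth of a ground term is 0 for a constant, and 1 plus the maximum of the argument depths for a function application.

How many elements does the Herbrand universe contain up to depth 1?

21

Write N_k for the number of ground terms of depth ≤ k. A term of depth ≤ k is either a constant or a function symbol applied to arguments of depth ≤ k−1, so N_k = 3 + N_{k-1}^2 + N_{k-1}^2.
N_0 = 3
N_1 = 3 + 3^2 + 3^2 = 21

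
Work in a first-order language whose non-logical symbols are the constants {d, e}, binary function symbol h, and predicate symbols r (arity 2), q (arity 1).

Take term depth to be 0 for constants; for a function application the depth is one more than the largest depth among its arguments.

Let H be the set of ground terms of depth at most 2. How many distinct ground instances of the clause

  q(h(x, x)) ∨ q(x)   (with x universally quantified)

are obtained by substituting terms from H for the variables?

38

Ground terms of depth ≤ 2:
  Let N_k count ground terms of depth at most k. Each non-constant term of depth ≤ k is some function symbol applied to depth-≤(k−1) arguments, giving N_k = 2 + N_{k-1}^2.
  N_0 = 2
  N_1 = 2 + 2^2 = 6
  N_2 = 2 + 6^2 = 38
So there are 38 ground terms available for substitution.
The variable x ranges independently over the available ground terms, and distinct assignments produce distinct instances.
Number of ground instances = 38.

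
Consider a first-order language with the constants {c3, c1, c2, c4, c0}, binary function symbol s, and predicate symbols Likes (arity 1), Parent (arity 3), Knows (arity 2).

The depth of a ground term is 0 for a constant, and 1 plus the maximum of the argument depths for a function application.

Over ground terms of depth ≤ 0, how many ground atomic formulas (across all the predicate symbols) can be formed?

First count ground terms of depth ≤ 0.
Count level by level. With function symbols s/2, the terms of depth ≤ k are the 5 constants together with each function applied to depth-≤(k−1) tuples, so N_k = 5 + N_{k-1}^2.
N_0 = 5
Explicitly: c3, c1, c2, c4, c0.
So |H| = 5.
For each predicate symbol, the number of ground atoms is |H| raised to its arity; summing:
  Likes: 5;  Parent: 5^3 = 125;  Knows: 5^2 = 25
Total ground atoms: 5 + 125 + 25 = 155.

155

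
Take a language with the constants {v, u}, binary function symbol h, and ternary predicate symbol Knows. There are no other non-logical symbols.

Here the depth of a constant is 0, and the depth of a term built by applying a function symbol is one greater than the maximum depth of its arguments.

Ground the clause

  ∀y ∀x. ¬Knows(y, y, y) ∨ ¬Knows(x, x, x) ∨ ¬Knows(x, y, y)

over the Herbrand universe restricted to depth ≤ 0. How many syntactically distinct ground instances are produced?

4

Ground terms of depth ≤ 0:
  Write N_k for the number of ground terms of depth ≤ k. A term of depth ≤ k is either a constant or a function symbol applied to arguments of depth ≤ k−1, so N_k = 2 + N_{k-1}^2.
  N_0 = 2
  Explicitly: v, u.
So there are 2 ground terms available for substitution.
Each of y, x ranges independently over the available ground terms, and distinct assignments produce distinct instances.
Number of ground instances = 2^2 = 4.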